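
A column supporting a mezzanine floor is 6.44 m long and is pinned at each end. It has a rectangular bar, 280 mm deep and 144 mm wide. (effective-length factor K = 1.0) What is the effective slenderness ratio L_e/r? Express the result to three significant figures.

λ ≈ 155

Buckling occurs about the weak axis: I_min = h·b³/12 with b = 144 mm (the shorter side).
I_min = 280×144³/12 = 6.967×10^7 mm⁴
A = 4.032×10^4 mm²;  r_min = √(I/A) = √(6.967×10^7/4.032×10^4) = 41.57 mm
L_e = K·L = 1 × 6.44 m = 6.440 m = 6440.0 mm
λ = L_e / r_min = 6440.0 / 41.57 = 155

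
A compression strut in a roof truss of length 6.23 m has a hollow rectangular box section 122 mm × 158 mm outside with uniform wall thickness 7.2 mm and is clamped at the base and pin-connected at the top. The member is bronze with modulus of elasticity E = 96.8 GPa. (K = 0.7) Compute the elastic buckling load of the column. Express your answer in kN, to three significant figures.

Inner dimensions: h_i = 158 − 2×7.2 = 143.6 mm, b_i = 122 − 2×7.2 = 107.6 mm
Weak-axis I_min = (h_o·b_o³ − h_i·b_i³)/12 with b_o = 122, b_i = 107.6 mm (shorter outer/inner sides).
I_min = (158×122³ − 143.6×107.6³)/12 = 9.001×10^6 mm⁴
I = 9.001×10^6 mm⁴ = 9.001×10^-6 m⁴
Effective length L_e = K·L = 0.7 × 6.23 = 4.361 m
P_cr = π²EI / L_e² = π² × 96.8×10⁹ × 9.001×10^-6 / 4.361² = 4.522×10^5 N

P_cr ≈ 452 kN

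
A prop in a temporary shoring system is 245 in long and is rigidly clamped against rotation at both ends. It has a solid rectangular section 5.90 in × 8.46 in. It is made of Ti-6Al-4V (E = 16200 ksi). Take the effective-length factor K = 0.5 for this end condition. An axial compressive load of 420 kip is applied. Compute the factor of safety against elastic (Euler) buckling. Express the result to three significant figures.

n ≈ 3.67

Buckling occurs about the weak axis: I_min = h·b³/12 with b = 5.90 in (the shorter side).
I_min = 8.46×5.90³/12 = 144.8 in⁴
Effective length L_e = K·L = 0.5 × 245 = 122.5 in
P_cr = π²EI / L_e² = π² × 16200×10³ × 144.8 / 122.5² = 1.543×10^6 lb
Factor of safety n = P_cr / P = 1542.7 / 420 = 3.67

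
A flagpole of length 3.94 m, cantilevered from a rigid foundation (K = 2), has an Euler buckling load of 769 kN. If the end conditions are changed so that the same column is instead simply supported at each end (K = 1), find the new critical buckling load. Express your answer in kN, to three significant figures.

P_cr ≈ 3080 kN

P_cr ∝ 1/K², so P_cr,new = P_cr,old × (K_old/K_new)² = 769 × (2/1)²
= 769 × 4.000 = 3080 kN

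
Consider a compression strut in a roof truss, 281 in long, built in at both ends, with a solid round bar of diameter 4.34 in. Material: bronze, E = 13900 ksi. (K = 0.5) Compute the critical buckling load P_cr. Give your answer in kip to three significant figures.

I = πd⁴/64 = π×4.34⁴/64 = 17.42 in⁴
Effective length L_e = K·L = 0.5 × 281 = 140.5 in
P_cr = π²EI / L_e² = π² × 13900×10³ × 17.42 / 140.5² = 1.210×10^5 lb

P_cr ≈ 121 kip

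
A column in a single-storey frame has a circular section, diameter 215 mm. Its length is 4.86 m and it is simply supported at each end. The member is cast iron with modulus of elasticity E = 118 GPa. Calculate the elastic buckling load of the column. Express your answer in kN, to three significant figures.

I = πd⁴/64 = π×215⁴/64 = 1.049×10^8 mm⁴
I = 1.049×10^8 mm⁴ = 1.049×10^-4 m⁴
Effective length L_e = K·L = 1 × 4.86 = 4.860 m
P_cr = π²EI / L_e² = π² × 118×10⁹ × 1.049×10^-4 / 4.860² = 5.172×10^6 N

P_cr ≈ 5170 kN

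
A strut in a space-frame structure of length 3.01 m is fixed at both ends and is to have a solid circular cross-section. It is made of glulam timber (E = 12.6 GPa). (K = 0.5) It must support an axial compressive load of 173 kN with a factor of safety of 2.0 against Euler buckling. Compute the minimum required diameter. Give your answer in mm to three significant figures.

d ≈ 106 mm

Required P_cr = n·P = 2.0 × 173 = 346.0 kN
L_e = K·L = 0.5 × 3.01 = 1.505 m
Required I = P_cr·L_e²/(π²E) = 3.460×10^5 × 1.505² / (π² × 1.26×10^10) = 6.302×10^-6 m⁴
I_req = 6.302×10^6 mm⁴
Solid circle: I = πd⁴/64  ⇒  d = (64I/π)^(1/4) = (64×6.302×10^6/π)^(1/4) = 106 mm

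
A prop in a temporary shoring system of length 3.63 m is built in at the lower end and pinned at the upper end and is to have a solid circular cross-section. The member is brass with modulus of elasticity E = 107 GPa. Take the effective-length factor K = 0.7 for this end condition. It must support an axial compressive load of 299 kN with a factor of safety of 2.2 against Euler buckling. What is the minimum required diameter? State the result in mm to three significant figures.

Required P_cr = n·P = 2.2 × 299 = 657.8 kN
L_e = K·L = 0.7 × 3.63 = 2.541 m
Required I = P_cr·L_e²/(π²E) = 6.578×10^5 × 2.541² / (π² × 1.07×10^11) = 4.022×10^-6 m⁴
I_req = 4.022×10^6 mm⁴
Solid circle: I = πd⁴/64  ⇒  d = (64I/π)^(1/4) = (64×4.022×10^6/π)^(1/4) = 95.1 mm

d ≈ 95.1 mm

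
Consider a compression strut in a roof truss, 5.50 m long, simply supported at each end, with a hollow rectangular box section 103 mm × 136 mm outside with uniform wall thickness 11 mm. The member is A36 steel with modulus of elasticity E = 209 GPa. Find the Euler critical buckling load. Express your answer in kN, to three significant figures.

P_cr ≈ 500 kN

Inner dimensions: h_i = 136 − 2×11 = 114.0 mm, b_i = 103 − 2×11 = 81.00 mm
Weak-axis I_min = (h_o·b_o³ − h_i·b_i³)/12 with b_o = 103, b_i = 81.00 mm (shorter outer/inner sides).
I_min = (136×103³ − 114.0×81.00³)/12 = 7.336×10^6 mm⁴
I = 7.336×10^6 mm⁴ = 7.336×10^-6 m⁴
Effective length L_e = K·L = 1 × 5.50 = 5.500 m
P_cr = π²EI / L_e² = π² × 209×10⁹ × 7.336×10^-6 / 5.500² = 5.002×10^5 N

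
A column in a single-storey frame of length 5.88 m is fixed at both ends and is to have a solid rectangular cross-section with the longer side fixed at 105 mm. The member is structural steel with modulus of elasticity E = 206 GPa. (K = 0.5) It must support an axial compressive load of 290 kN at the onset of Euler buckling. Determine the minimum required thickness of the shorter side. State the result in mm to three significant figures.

L_e = K·L = 0.5 × 5.88 = 2.940 m
Required I = P_cr·L_e²/(π²E) = 2.900×10^5 × 2.940² / (π² × 2.06×10^11) = 1.233×10^-6 m⁴
I_req = 1.233×10^6 mm⁴
Rectangle, weak axis: I_min = h·b³/12 with h = 105 mm fixed  ⇒  b = (12I/h)^(1/3) = 52.0 mm

b ≈ 52.0 mm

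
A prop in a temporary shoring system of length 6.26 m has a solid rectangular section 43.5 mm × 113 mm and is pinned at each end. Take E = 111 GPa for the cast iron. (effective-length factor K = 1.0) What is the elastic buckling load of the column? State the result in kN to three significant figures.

P_cr ≈ 21.7 kN

Buckling occurs about the weak axis: I_min = h·b³/12 with b = 43.5 mm (the shorter side).
I_min = 113×43.5³/12 = 7.751×10^5 mm⁴
I = 7.751×10^5 mm⁴ = 7.751×10^-7 m⁴
Effective length L_e = K·L = 1 × 6.26 = 6.260 m
P_cr = π²EI / L_e² = π² × 111×10⁹ × 7.751×10^-7 / 6.260² = 2.167×10^4 N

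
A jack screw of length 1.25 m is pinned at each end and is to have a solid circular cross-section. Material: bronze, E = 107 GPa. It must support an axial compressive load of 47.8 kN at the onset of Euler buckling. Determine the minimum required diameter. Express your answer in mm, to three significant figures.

L_e = K·L = 1 × 1.25 = 1.250 m
Required I = P_cr·L_e²/(π²E) = 4.780×10^4 × 1.250² / (π² × 1.07×10^11) = 7.072×10^-8 m⁴
I_req = 7.072×10^4 mm⁴
Solid circle: I = πd⁴/64  ⇒  d = (64I/π)^(1/4) = (64×7.072×10^4/π)^(1/4) = 34.6 mm

d ≈ 34.6 mm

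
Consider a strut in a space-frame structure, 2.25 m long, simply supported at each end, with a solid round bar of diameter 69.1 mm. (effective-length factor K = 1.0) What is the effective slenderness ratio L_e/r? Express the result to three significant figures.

For a solid circle r = d/4 = 69.1/4 = 17.27 mm
L_e = K·L = 1 × 2.25 m = 2.250 m = 2250.0 mm
λ = L_e / r_min = 2250.0 / 17.27 = 130

λ ≈ 130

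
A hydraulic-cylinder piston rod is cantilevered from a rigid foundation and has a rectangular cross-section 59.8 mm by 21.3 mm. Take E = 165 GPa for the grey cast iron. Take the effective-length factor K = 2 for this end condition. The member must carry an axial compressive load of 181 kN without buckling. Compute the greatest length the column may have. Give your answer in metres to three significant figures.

Buckling occurs about the weak axis: I_min = h·b³/12 with b = 21.3 mm (the shorter side).
I_min = 59.8×21.3³/12 = 4.816×10^4 mm⁴
I = 4.816×10^-8 m⁴
At the buckling limit P_cr = P = 1.810×10^5 N
From P_cr = π²EI/(K·L)²:  L = (1/K)·√(π²EI/P_cr) = (1/2)·√(π²×1.65×10^11×4.816×10^-8/1.810×10^5)
L = 0.329 m

L_max ≈ 0.329 m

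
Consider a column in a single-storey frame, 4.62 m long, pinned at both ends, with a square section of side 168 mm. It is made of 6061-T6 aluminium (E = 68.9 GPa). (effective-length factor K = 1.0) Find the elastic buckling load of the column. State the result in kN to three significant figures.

P_cr ≈ 2110 kN

I = a⁴/12 = 168⁴/12 = 6.638×10^7 mm⁴
I = 6.638×10^7 mm⁴ = 6.638×10^-5 m⁴
Effective length L_e = K·L = 1 × 4.62 = 4.620 m
P_cr = π²EI / L_e² = π² × 68.9×10⁹ × 6.638×10^-5 / 4.620² = 2.115×10^6 N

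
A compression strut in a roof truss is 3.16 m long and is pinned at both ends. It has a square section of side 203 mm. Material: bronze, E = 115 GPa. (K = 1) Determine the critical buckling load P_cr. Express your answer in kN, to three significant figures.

P_cr ≈ 16100 kN

I = a⁴/12 = 203⁴/12 = 1.415×10^8 mm⁴
I = 1.415×10^8 mm⁴ = 1.415×10^-4 m⁴
Effective length L_e = K·L = 1 × 3.16 = 3.160 m
P_cr = π²EI / L_e² = π² × 115×10⁹ × 1.415×10^-4 / 3.160² = 1.609×10^7 N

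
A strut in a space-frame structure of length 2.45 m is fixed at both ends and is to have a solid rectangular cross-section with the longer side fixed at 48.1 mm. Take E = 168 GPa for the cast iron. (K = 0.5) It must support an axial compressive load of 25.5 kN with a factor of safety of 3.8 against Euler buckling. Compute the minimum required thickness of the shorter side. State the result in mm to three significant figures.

Required P_cr = n·P = 3.8 × 25.5 = 96.90 kN
L_e = K·L = 0.5 × 2.45 = 1.225 m
Required I = P_cr·L_e²/(π²E) = 9.690×10^4 × 1.225² / (π² × 1.68×10^11) = 8.770×10^-8 m⁴
I_req = 8.770×10^4 mm⁴
Rectangle, weak axis: I_min = h·b³/12 with h = 48.1 mm fixed  ⇒  b = (12I/h)^(1/3) = 28.0 mm

b ≈ 28.0 mm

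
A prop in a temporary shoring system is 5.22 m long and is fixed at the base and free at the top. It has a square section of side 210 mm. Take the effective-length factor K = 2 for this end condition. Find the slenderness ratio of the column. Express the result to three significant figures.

I = a⁴/12 = 210⁴/12 = 1.621×10^8 mm⁴
A = 4.410×10^4 mm²;  r_min = √(I/A) = √(1.621×10^8/4.410×10^4) = 60.62 mm
L_e = K·L = 2 × 5.22 m = 10.44 m = 10440 mm
λ = L_e / r_min = 10440 / 60.62 = 172

λ ≈ 172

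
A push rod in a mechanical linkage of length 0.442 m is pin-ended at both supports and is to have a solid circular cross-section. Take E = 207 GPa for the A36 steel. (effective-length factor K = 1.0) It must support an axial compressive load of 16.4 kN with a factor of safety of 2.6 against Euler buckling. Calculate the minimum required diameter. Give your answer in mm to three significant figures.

Required P_cr = n·P = 2.6 × 16.4 = 42.64 kN
L_e = K·L = 1 × 0.442 = 0.4420 m
Required I = P_cr·L_e²/(π²E) = 4.264×10^4 × 0.4420² / (π² × 2.07×10^11) = 4.077×10^-9 m⁴
I_req = 4.077×10^3 mm⁴
Solid circle: I = πd⁴/64  ⇒  d = (64I/π)^(1/4) = (64×4.077×10^3/π)^(1/4) = 17.0 mm

d ≈ 17.0 mm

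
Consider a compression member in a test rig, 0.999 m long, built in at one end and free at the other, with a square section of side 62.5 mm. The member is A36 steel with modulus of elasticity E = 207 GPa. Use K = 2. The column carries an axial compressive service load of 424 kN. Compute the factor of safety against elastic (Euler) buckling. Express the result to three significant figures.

n ≈ 1.53

I = a⁴/12 = 62.5⁴/12 = 1.272×10^6 mm⁴
I = 1.272×10^6 mm⁴ = 1.272×10^-6 m⁴
Effective length L_e = K·L = 2 × 0.999 = 1.998 m
P_cr = π²EI / L_e² = π² × 207×10⁹ × 1.272×10^-6 / 1.998² = 6.508×10^5 N
Factor of safety n = P_cr / P = 650.76 / 424 = 1.53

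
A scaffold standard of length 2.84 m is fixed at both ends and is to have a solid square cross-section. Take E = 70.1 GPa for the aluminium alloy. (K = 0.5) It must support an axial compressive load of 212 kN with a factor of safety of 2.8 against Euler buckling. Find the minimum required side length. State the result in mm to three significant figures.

Required P_cr = n·P = 2.8 × 212 = 593.6 kN
L_e = K·L = 0.5 × 2.84 = 1.420 m
Required I = P_cr·L_e²/(π²E) = 5.936×10^5 × 1.420² / (π² × 7.01×10^10) = 1.730×10^-6 m⁴
I_req = 1.730×10^6 mm⁴
Solid square: I = a⁴/12  ⇒  a = (12I)^(1/4) = (12×1.730×10^6)^(1/4) = 67.5 mm

a ≈ 67.5 mm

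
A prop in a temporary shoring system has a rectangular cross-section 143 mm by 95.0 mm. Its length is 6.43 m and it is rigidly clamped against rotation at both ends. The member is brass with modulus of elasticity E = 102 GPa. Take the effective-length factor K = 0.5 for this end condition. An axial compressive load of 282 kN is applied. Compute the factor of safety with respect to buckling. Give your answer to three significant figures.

Buckling occurs about the weak axis: I_min = h·b³/12 with b = 95.0 mm (the shorter side).
I_min = 143×95.0³/12 = 1.022×10^7 mm⁴
I = 1.022×10^7 mm⁴ = 1.022×10^-5 m⁴
Effective length L_e = K·L = 0.5 × 6.43 = 3.215 m
P_cr = π²EI / L_e² = π² × 102×10⁹ × 1.022×10^-5 / 3.215² = 9.951×10^5 N
Factor of safety n = P_cr / P = 995.09 / 282 = 3.53

n ≈ 3.53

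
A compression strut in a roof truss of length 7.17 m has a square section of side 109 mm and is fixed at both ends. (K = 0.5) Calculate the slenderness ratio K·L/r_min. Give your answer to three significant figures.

I = a⁴/12 = 109⁴/12 = 1.176×10^7 mm⁴
A = 1.188×10^4 mm²;  r_min = √(I/A) = √(1.176×10^7/1.188×10^4) = 31.47 mm
L_e = K·L = 0.5 × 7.17 m = 3.585 m = 3585.0 mm
λ = L_e / r_min = 3585.0 / 31.47 = 114

λ ≈ 114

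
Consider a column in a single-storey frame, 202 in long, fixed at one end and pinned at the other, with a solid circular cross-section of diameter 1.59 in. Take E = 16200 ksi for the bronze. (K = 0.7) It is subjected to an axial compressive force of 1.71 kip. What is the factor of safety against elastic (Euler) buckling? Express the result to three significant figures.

n ≈ 1.47

I = πd⁴/64 = π×1.59⁴/64 = 0.3137 in⁴
Effective length L_e = K·L = 0.7 × 202 = 141.4 in
P_cr = π²EI / L_e² = π² × 16200×10³ × 0.3137 / 141.4² = 2.509×10^3 lb
Factor of safety n = P_cr / P = 2.5088 / 1.71 = 1.47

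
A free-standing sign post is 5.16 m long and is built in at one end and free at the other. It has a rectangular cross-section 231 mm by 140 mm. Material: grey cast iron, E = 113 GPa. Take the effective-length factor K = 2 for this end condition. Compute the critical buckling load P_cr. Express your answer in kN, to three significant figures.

P_cr ≈ 553 kN

Buckling occurs about the weak axis: I_min = h·b³/12 with b = 140 mm (the shorter side).
I_min = 231×140³/12 = 5.282×10^7 mm⁴
I = 5.282×10^7 mm⁴ = 5.282×10^-5 m⁴
Effective length L_e = K·L = 2 × 5.16 = 10.32 m
P_cr = π²EI / L_e² = π² × 113×10⁹ × 5.282×10^-5 / 10.32² = 5.531×10^5 N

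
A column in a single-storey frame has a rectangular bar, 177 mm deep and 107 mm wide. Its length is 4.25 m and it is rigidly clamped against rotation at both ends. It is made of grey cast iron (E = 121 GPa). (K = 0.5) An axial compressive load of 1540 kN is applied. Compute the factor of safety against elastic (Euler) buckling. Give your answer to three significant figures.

n ≈ 3.10

Buckling occurs about the weak axis: I_min = h·b³/12 with b = 107 mm (the shorter side).
I_min = 177×107³/12 = 1.807×10^7 mm⁴
I = 1.807×10^7 mm⁴ = 1.807×10^-5 m⁴
Effective length L_e = K·L = 0.5 × 4.25 = 2.125 m
P_cr = π²EI / L_e² = π² × 121×10⁹ × 1.807×10^-5 / 2.125² = 4.779×10^6 N
Factor of safety n = P_cr / P = 4778.7 / 1540 = 3.10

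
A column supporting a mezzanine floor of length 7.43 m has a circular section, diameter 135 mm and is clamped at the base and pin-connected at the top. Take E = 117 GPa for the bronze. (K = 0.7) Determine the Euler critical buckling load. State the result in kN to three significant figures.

P_cr ≈ 696 kN

I = πd⁴/64 = π×135⁴/64 = 1.630×10^7 mm⁴
I = 1.630×10^7 mm⁴ = 1.630×10^-5 m⁴
Effective length L_e = K·L = 0.7 × 7.43 = 5.201 m
P_cr = π²EI / L_e² = π² × 117×10⁹ × 1.630×10^-5 / 5.201² = 6.960×10^5 N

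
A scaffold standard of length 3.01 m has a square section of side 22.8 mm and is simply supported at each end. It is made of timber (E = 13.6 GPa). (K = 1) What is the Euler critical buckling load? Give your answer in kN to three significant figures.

I = a⁴/12 = 22.8⁴/12 = 2.252×10^4 mm⁴
I = 2.252×10^4 mm⁴ = 2.252×10^-8 m⁴
Effective length L_e = K·L = 1 × 3.01 = 3.010 m
P_cr = π²EI / L_e² = π² × 13.6×10⁹ × 2.252×10^-8 / 3.010² = 333.6 N

P_cr ≈ 0.334 kN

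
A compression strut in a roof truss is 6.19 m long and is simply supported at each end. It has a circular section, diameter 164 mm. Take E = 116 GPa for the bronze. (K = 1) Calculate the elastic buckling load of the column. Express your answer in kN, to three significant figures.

I = πd⁴/64 = π×164⁴/64 = 3.551×10^7 mm⁴
I = 3.551×10^7 mm⁴ = 3.551×10^-5 m⁴
Effective length L_e = K·L = 1 × 6.19 = 6.190 m
P_cr = π²EI / L_e² = π² × 116×10⁹ × 3.551×10^-5 / 6.190² = 1.061×10^6 N

P_cr ≈ 1060 kN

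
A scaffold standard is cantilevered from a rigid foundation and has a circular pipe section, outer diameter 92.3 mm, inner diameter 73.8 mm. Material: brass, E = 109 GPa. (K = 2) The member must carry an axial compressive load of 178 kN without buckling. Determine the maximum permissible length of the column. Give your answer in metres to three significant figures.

L_max ≈ 1.78 m

d_o = 92.3 mm, d_i = 73.8 mm
I = π(d_o⁴ − d_i⁴)/64 = π(92.3⁴ − 73.80⁴)/64 = 2.107×10^6 mm⁴
I = 2.107×10^-6 m⁴
At the buckling limit P_cr = P = 1.780×10^5 N
From P_cr = π²EI/(K·L)²:  L = (1/K)·√(π²EI/P_cr) = (1/2)·√(π²×1.09×10^11×2.107×10^-6/1.780×10^5)
L = 1.78 m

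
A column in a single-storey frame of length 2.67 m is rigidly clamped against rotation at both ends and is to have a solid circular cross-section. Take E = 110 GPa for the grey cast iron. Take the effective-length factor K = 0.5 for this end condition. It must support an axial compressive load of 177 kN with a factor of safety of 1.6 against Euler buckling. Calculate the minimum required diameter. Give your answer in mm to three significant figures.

d ≈ 55.5 mm

Required P_cr = n·P = 1.6 × 177 = 283.2 kN
L_e = K·L = 0.5 × 2.67 = 1.335 m
Required I = P_cr·L_e²/(π²E) = 2.832×10^5 × 1.335² / (π² × 1.10×10^11) = 4.649×10^-7 m⁴
I_req = 4.649×10^5 mm⁴
Solid circle: I = πd⁴/64  ⇒  d = (64I/π)^(1/4) = (64×4.649×10^5/π)^(1/4) = 55.5 mm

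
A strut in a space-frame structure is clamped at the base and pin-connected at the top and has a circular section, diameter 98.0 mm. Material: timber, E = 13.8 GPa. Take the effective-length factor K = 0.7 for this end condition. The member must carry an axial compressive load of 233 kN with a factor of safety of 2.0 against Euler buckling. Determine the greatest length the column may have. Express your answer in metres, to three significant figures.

L_max ≈ 1.64 m

I = πd⁴/64 = π×98.0⁴/64 = 4.528×10^6 mm⁴
I = 4.528×10^-6 m⁴
Required critical load P_cr = n·P = 2.0 × 233 = 466.0 kN = 4.660×10^5 N
From P_cr = π²EI/(K·L)²:  L = (1/K)·√(π²EI/P_cr) = (1/0.7)·√(π²×1.38×10^10×4.528×10^-6/4.660×10^5)
L = 1.64 m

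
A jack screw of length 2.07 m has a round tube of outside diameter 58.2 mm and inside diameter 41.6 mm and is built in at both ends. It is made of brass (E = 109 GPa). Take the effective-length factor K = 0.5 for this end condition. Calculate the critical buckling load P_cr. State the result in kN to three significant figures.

d_o = 58.2 mm, d_i = 41.6 mm
I = π(d_o⁴ − d_i⁴)/64 = π(58.2⁴ − 41.60⁴)/64 = 4.162×10^5 mm⁴
I = 4.162×10^5 mm⁴ = 4.162×10^-7 m⁴
Effective length L_e = K·L = 0.5 × 2.07 = 1.035 m
P_cr = π²EI / L_e² = π² × 109×10⁹ × 4.162×10^-7 / 1.035² = 4.180×10^5 N

P_cr ≈ 418 kN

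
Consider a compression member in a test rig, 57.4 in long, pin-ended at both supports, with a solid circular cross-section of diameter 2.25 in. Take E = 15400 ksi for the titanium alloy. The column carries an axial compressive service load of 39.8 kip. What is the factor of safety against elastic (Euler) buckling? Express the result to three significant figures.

n ≈ 1.46

I = πd⁴/64 = π×2.25⁴/64 = 1.258 in⁴
Effective length L_e = K·L = 1 × 57.4 = 57.40 in
P_cr = π²EI / L_e² = π² × 15400×10³ × 1.258 / 57.40² = 5.804×10^4 lb
Factor of safety n = P_cr / P = 58.036 / 39.8 = 1.46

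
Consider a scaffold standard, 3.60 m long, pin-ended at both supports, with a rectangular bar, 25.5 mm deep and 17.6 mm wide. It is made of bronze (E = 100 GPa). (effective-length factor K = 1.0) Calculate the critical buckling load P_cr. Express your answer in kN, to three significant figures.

Buckling occurs about the weak axis: I_min = h·b³/12 with b = 17.6 mm (the shorter side).
I_min = 25.5×17.6³/12 = 1.159×10^4 mm⁴
I = 1.159×10^4 mm⁴ = 1.159×10^-8 m⁴
Effective length L_e = K·L = 1 × 3.60 = 3.600 m
P_cr = π²EI / L_e² = π² × 100×10⁹ × 1.159×10^-8 / 3.600² = 882.3 N

P_cr ≈ 0.882 kN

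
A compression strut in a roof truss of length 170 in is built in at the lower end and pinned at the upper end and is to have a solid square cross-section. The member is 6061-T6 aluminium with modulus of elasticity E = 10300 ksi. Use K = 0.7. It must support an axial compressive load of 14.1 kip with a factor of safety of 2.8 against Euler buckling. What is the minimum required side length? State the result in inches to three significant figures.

a ≈ 2.85 in

Required P_cr = n·P = 2.8 × 14.1 = 39.48 kip
L_e = K·L = 0.7 × 170 = 119.0 in
Required I = P_cr·L_e²/(π²E) = 3.948×10^4 × 119.0² / (π² × 1.03×10^7) = 5.500 in⁴
Solid square: I = a⁴/12  ⇒  a = (12I)^(1/4) = (12×5.500)^(1/4) = 2.85 in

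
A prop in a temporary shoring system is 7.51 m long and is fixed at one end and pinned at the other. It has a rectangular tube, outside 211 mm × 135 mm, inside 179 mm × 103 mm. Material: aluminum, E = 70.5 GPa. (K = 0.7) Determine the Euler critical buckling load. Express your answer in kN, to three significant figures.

Weak-axis I_min = (h_o·b_o³ − h_i·b_i³)/12 with b_o = 135, b_i = 103.0 mm (shorter outer/inner sides).
I_min = (211×135³ − 179.0×103.0³)/12 = 2.696×10^7 mm⁴
I = 2.696×10^7 mm⁴ = 2.696×10^-5 m⁴
Effective length L_e = K·L = 0.7 × 7.51 = 5.257 m
P_cr = π²EI / L_e² = π² × 70.5×10⁹ × 2.696×10^-5 / 5.257² = 6.788×10^5 N

P_cr ≈ 679 kN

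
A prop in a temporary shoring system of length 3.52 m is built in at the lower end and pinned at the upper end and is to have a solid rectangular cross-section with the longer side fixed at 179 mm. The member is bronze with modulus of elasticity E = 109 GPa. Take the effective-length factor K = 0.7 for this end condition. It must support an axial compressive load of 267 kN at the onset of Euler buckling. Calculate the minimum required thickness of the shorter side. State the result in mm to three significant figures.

L_e = K·L = 0.7 × 3.52 = 2.464 m
Required I = P_cr·L_e²/(π²E) = 2.670×10^5 × 2.464² / (π² × 1.09×10^11) = 1.507×10^-6 m⁴
I_req = 1.507×10^6 mm⁴
Rectangle, weak axis: I_min = h·b³/12 with h = 179 mm fixed  ⇒  b = (12I/h)^(1/3) = 46.6 mm

b ≈ 46.6 mm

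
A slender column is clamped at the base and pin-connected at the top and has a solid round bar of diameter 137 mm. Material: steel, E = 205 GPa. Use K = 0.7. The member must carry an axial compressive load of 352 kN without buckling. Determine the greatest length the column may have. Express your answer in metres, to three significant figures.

I = πd⁴/64 = π×137⁴/64 = 1.729×10^7 mm⁴
I = 1.729×10^-5 m⁴
At the buckling limit P_cr = P = 3.520×10^5 N
From P_cr = π²EI/(K·L)²:  L = (1/K)·√(π²EI/P_cr) = (1/0.7)·√(π²×2.05×10^11×1.729×10^-5/3.520×10^5)
L = 14.2 m

L_max ≈ 14.2 m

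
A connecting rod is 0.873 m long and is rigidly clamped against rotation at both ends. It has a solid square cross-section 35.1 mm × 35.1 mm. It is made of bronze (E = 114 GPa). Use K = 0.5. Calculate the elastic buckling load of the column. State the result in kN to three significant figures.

P_cr ≈ 747 kN

I = a⁴/12 = 35.1⁴/12 = 1.265×10^5 mm⁴
I = 1.265×10^5 mm⁴ = 1.265×10^-7 m⁴
Effective length L_e = K·L = 0.5 × 0.873 = 0.4365 m
P_cr = π²EI / L_e² = π² × 114×10⁹ × 1.265×10^-7 / 0.4365² = 7.469×10^5 N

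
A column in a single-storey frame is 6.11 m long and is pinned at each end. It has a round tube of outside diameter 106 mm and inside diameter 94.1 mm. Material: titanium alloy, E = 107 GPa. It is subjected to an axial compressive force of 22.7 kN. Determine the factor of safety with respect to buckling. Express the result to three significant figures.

d_o = 106 mm, d_i = 94.1 mm
I = π(d_o⁴ − d_i⁴)/64 = π(106⁴ − 94.10⁴)/64 = 2.348×10^6 mm⁴
I = 2.348×10^6 mm⁴ = 2.348×10^-6 m⁴
Effective length L_e = K·L = 1 × 6.11 = 6.110 m
P_cr = π²EI / L_e² = π² × 107×10⁹ × 2.348×10^-6 / 6.110² = 6.643×10^4 N
Factor of safety n = P_cr / P = 66.430 / 22.7 = 2.93

n ≈ 2.93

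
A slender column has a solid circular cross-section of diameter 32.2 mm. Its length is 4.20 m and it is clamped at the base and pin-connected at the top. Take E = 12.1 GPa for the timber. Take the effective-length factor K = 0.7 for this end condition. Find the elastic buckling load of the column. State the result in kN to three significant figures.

P_cr ≈ 0.729 kN

I = πd⁴/64 = π×32.2⁴/64 = 5.277×10^4 mm⁴
I = 5.277×10^4 mm⁴ = 5.277×10^-8 m⁴
Effective length L_e = K·L = 0.7 × 4.20 = 2.940 m
P_cr = π²EI / L_e² = π² × 12.1×10⁹ × 5.277×10^-8 / 2.940² = 729.1 N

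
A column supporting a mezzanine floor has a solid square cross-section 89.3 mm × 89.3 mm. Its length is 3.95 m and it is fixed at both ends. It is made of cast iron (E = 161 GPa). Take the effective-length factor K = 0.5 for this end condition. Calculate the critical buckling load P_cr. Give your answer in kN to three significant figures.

P_cr ≈ 2160 kN

I = a⁴/12 = 89.3⁴/12 = 5.299×10^6 mm⁴
I = 5.299×10^6 mm⁴ = 5.299×10^-6 m⁴
Effective length L_e = K·L = 0.5 × 3.95 = 1.975 m
P_cr = π²EI / L_e² = π² × 161×10⁹ × 5.299×10^-6 / 1.975² = 2.159×10^6 N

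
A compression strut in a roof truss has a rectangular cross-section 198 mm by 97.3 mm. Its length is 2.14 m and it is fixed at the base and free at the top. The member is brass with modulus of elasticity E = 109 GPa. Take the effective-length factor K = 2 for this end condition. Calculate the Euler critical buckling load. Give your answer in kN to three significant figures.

P_cr ≈ 893 kN

Buckling occurs about the weak axis: I_min = h·b³/12 with b = 97.3 mm (the shorter side).
I_min = 198×97.3³/12 = 1.520×10^7 mm⁴
I = 1.520×10^7 mm⁴ = 1.520×10^-5 m⁴
Effective length L_e = K·L = 2 × 2.14 = 4.280 m
P_cr = π²EI / L_e² = π² × 109×10⁹ × 1.520×10^-5 / 4.280² = 8.926×10^5 N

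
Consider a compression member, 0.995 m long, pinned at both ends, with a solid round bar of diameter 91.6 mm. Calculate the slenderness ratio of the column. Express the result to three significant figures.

For a solid circle r = d/4 = 91.6/4 = 22.90 mm
L_e = K·L = 1 × 0.995 m = 0.9950 m = 995.00 mm
λ = L_e / r_min = 995.00 / 22.90 = 43.4

λ ≈ 43.4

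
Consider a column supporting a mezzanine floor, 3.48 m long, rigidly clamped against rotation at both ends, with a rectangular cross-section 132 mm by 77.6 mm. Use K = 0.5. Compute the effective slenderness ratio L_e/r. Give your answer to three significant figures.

Buckling occurs about the weak axis: I_min = h·b³/12 with b = 77.6 mm (the shorter side).
I_min = 132×77.6³/12 = 5.140×10^6 mm⁴
A = 1.024×10^4 mm²;  r_min = √(I/A) = √(5.140×10^6/1.024×10^4) = 22.40 mm
L_e = K·L = 0.5 × 3.48 m = 1.740 m = 1740.0 mm
λ = L_e / r_min = 1740.0 / 22.40 = 77.7

λ ≈ 77.7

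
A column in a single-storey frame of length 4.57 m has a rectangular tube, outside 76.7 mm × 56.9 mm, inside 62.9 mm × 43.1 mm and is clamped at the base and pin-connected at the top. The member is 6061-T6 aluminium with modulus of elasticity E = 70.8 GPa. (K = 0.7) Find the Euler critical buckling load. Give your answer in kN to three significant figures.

P_cr ≈ 51.7 kN

Weak-axis I_min = (h_o·b_o³ − h_i·b_i³)/12 with b_o = 56.9, b_i = 43.10 mm (shorter outer/inner sides).
I_min = (76.7×56.9³ − 62.90×43.10³)/12 = 7.578×10^5 mm⁴
I = 7.578×10^5 mm⁴ = 7.578×10^-7 m⁴
Effective length L_e = K·L = 0.7 × 4.57 = 3.199 m
P_cr = π²EI / L_e² = π² × 70.8×10⁹ × 7.578×10^-7 / 3.199² = 5.174×10^4 N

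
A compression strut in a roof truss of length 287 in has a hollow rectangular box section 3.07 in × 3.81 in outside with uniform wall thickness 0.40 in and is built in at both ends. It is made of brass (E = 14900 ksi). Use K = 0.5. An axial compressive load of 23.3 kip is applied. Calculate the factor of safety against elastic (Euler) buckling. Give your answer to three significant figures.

n ≈ 1.92

Inner dimensions: h_i = 3.81 − 2×0.40 = 3.010 in, b_i = 3.07 − 2×0.40 = 2.270 in
Weak-axis I_min = (h_o·b_o³ − h_i·b_i³)/12 with b_o = 3.07, b_i = 2.270 in (shorter outer/inner sides).
I_min = (3.81×3.07³ − 3.010×2.270³)/12 = 6.253 in⁴
Effective length L_e = K·L = 0.5 × 287 = 143.5 in
P_cr = π²EI / L_e² = π² × 14900×10³ × 6.253 / 143.5² = 4.465×10^4 lb
Factor of safety n = P_cr / P = 44.653 / 23.3 = 1.92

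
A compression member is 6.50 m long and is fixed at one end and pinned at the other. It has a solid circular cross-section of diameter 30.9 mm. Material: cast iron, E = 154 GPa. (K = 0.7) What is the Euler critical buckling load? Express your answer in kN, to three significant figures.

I = πd⁴/64 = π×30.9⁴/64 = 4.475×10^4 mm⁴
I = 4.475×10^4 mm⁴ = 4.475×10^-8 m⁴
Effective length L_e = K·L = 0.7 × 6.50 = 4.550 m
P_cr = π²EI / L_e² = π² × 154×10⁹ × 4.475×10^-8 / 4.550² = 3.286×10^3 N

P_cr ≈ 3.29 kN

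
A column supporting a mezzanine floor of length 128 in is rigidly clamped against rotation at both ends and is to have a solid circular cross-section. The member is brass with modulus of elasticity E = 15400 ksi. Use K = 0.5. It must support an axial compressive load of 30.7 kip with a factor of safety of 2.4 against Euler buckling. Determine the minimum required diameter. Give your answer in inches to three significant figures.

Required P_cr = n·P = 2.4 × 30.7 = 73.68 kip
L_e = K·L = 0.5 × 128 = 64.00 in
Required I = P_cr·L_e²/(π²E) = 7.368×10^4 × 64.00² / (π² × 1.54×10^7) = 1.986 in⁴
Solid circle: I = πd⁴/64  ⇒  d = (64I/π)^(1/4) = (64×1.986/π)^(1/4) = 2.52 in

d ≈ 2.52 in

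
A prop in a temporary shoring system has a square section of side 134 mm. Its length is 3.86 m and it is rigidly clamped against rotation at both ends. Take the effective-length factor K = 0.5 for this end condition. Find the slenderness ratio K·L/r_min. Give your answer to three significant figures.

For a square r = a/√12 = 134/√12 = 38.68 mm
L_e = K·L = 0.5 × 3.86 m = 1.930 m = 1930.0 mm
λ = L_e / r_min = 1930.0 / 38.68 = 49.9

λ ≈ 49.9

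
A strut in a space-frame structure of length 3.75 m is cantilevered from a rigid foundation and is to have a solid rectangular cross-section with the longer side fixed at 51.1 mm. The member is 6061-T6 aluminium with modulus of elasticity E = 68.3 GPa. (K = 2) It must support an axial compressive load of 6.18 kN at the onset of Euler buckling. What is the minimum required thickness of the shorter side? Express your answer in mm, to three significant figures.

b ≈ 49.5 mm

L_e = K·L = 2 × 3.75 = 7.500 m
Required I = P_cr·L_e²/(π²E) = 6.180×10^3 × 7.500² / (π² × 6.83×10^10) = 5.157×10^-7 m⁴
I_req = 5.157×10^5 mm⁴
Rectangle, weak axis: I_min = h·b³/12 with h = 51.1 mm fixed  ⇒  b = (12I/h)^(1/3) = 49.5 mm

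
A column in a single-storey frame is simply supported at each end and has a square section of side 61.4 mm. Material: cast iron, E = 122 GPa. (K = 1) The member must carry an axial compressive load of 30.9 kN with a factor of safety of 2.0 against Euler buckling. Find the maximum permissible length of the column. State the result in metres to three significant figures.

L_max ≈ 4.80 m

I = a⁴/12 = 61.4⁴/12 = 1.184×10^6 mm⁴
I = 1.184×10^-6 m⁴
Required critical load P_cr = n·P = 2.0 × 30.9 = 61.80 kN = 6.180×10^4 N
From P_cr = π²EI/(K·L)²:  L = (1/K)·√(π²EI/P_cr) = (1/1)·√(π²×1.22×10^11×1.184×10^-6/6.180×10^4)
L = 4.80 m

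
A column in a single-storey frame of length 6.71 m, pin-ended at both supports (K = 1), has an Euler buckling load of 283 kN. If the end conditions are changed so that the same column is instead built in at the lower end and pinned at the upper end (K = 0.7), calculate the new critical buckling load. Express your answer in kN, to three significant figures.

P_cr ∝ 1/K², so P_cr,new = P_cr,old × (K_old/K_new)² = 283 × (1/0.7)²
= 283 × 2.041 = 578 kN

P_cr ≈ 578 kN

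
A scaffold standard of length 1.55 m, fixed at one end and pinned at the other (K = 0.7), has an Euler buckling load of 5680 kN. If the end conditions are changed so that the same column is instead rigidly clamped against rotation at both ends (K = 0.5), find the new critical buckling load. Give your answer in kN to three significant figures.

P_cr ∝ 1/K², so P_cr,new = P_cr,old × (K_old/K_new)² = 5680 × (0.7/0.5)²
= 5680 × 1.960 = 11100 kN

P_cr ≈ 11100 kN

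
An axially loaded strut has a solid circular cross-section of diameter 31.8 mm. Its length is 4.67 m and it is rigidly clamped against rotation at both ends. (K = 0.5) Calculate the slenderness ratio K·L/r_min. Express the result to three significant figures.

For a solid circle r = d/4 = 31.8/4 = 7.950 mm
L_e = K·L = 0.5 × 4.67 m = 2.335 m = 2335.0 mm
λ = L_e / r_min = 2335.0 / 7.950 = 294

λ ≈ 294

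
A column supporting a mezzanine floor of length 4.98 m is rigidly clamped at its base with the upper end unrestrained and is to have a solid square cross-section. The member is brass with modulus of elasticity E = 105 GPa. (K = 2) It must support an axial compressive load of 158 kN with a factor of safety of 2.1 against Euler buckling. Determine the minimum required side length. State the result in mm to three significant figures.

Required P_cr = n·P = 2.1 × 158 = 331.8 kN
L_e = K·L = 2 × 4.98 = 9.960 m
Required I = P_cr·L_e²/(π²E) = 3.318×10^5 × 9.960² / (π² × 1.05×10^11) = 3.176×10^-5 m⁴
I_req = 3.176×10^7 mm⁴
Solid square: I = a⁴/12  ⇒  a = (12I)^(1/4) = (12×3.176×10^7)^(1/4) = 140 mm

a ≈ 140 mm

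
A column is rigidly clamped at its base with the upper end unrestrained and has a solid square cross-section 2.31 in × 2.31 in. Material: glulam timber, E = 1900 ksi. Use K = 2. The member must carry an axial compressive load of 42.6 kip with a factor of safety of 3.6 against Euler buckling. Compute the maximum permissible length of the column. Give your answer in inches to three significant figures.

L_max ≈ 8.52 in

I = a⁴/12 = 2.31⁴/12 = 2.373 in⁴
Required critical load P_cr = n·P = 3.6 × 42.6 = 153.4 kip = 1.534×10^5 lb
From P_cr = π²EI/(K·L)²:  L = (1/K)·√(π²EI/P_cr) = (1/2)·√(π²×1.90×10^6×2.373/1.534×10^5)
L = 8.52 in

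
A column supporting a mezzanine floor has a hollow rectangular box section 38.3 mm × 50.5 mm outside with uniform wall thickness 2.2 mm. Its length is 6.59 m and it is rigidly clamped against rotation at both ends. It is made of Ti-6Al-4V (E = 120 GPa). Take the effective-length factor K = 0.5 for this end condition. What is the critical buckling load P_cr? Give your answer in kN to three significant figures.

Inner dimensions: h_i = 50.5 − 2×2.2 = 46.10 mm, b_i = 38.3 − 2×2.2 = 33.90 mm
Weak-axis I_min = (h_o·b_o³ − h_i·b_i³)/12 with b_o = 38.3, b_i = 33.90 mm (shorter outer/inner sides).
I_min = (50.5×38.3³ − 46.10×33.90³)/12 = 8.677×10^4 mm⁴
I = 8.677×10^4 mm⁴ = 8.677×10^-8 m⁴
Effective length L_e = K·L = 0.5 × 6.59 = 3.295 m
P_cr = π²EI / L_e² = π² × 120×10⁹ × 8.677×10^-8 / 3.295² = 9.465×10^3 N

P_cr ≈ 9.47 kN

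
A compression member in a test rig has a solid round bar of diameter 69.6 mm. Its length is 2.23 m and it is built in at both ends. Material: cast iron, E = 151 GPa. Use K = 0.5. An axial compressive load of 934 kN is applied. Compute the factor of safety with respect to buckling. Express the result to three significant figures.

n ≈ 1.48

I = πd⁴/64 = π×69.6⁴/64 = 1.152×10^6 mm⁴
I = 1.152×10^6 mm⁴ = 1.152×10^-6 m⁴
Effective length L_e = K·L = 0.5 × 2.23 = 1.115 m
P_cr = π²EI / L_e² = π² × 151×10⁹ × 1.152×10^-6 / 1.115² = 1.381×10^6 N
Factor of safety n = P_cr / P = 1380.8 / 934 = 1.48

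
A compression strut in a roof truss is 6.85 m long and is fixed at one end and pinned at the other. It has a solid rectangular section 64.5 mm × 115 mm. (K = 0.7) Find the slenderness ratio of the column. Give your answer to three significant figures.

For a rectangle r_min = b/√12 = 64.5/√12 = 18.62 mm
L_e = K·L = 0.7 × 6.85 m = 4.795 m = 4795.0 mm
λ = L_e / r_min = 4795.0 / 18.62 = 258

λ ≈ 258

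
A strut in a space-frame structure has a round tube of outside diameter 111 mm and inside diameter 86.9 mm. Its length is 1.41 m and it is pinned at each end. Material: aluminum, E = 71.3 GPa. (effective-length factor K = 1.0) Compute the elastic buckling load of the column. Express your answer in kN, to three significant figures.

P_cr ≈ 1650 kN

d_o = 111 mm, d_i = 86.9 mm
I = π(d_o⁴ − d_i⁴)/64 = π(111⁴ − 86.90⁴)/64 = 4.653×10^6 mm⁴
I = 4.653×10^6 mm⁴ = 4.653×10^-6 m⁴
Effective length L_e = K·L = 1 × 1.41 = 1.410 m
P_cr = π²EI / L_e² = π² × 71.3×10⁹ × 4.653×10^-6 / 1.410² = 1.647×10^6 N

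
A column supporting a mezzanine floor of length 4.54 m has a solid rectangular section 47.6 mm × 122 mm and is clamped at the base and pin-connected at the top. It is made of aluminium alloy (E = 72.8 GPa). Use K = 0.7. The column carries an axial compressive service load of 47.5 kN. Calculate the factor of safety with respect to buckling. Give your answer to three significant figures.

Buckling occurs about the weak axis: I_min = h·b³/12 with b = 47.6 mm (the shorter side).
I_min = 122×47.6³/12 = 1.096×10^6 mm⁴
I = 1.096×10^6 mm⁴ = 1.096×10^-6 m⁴
Effective length L_e = K·L = 0.7 × 4.54 = 3.178 m
P_cr = π²EI / L_e² = π² × 72.8×10⁹ × 1.096×10^-6 / 3.178² = 7.801×10^4 N
Factor of safety n = P_cr / P = 78.005 / 47.5 = 1.64

n ≈ 1.64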